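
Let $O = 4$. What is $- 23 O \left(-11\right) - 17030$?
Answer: $-16018$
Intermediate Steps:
$- 23 O \left(-11\right) - 17030 = \left(-23\right) 4 \left(-11\right) - 17030 = \left(-92\right) \left(-11\right) - 17030 = 1012 - 17030 = -16018$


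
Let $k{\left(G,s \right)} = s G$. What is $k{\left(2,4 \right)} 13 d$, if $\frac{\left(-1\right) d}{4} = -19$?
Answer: $7904$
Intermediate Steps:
$d = 76$ ($d = \left(-4\right) \left(-19\right) = 76$)
$k{\left(G,s \right)} = G s$
$k{\left(2,4 \right)} 13 d = 2 \cdot 4 \cdot 13 \cdot 76 = 8 \cdot 13 \cdot 76 = 104 \cdot 76 = 7904$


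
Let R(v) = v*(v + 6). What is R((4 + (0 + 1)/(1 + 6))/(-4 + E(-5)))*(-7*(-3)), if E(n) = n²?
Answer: 26419/1029 ≈ 25.674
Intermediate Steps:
R(v) = v*(6 + v)
R((4 + (0 + 1)/(1 + 6))/(-4 + E(-5)))*(-7*(-3)) = (((4 + (0 + 1)/(1 + 6))/(-4 + (-5)²))*(6 + (4 + (0 + 1)/(1 + 6))/(-4 + (-5)²)))*(-7*(-3)) = (((4 + 1/7)/(-4 + 25))*(6 + (4 + 1/7)/(-4 + 25)))*21 = (((4 + 1*(⅐))/21)*(6 + (4 + 1*(⅐))/21))*21 = (((4 + ⅐)*(1/21))*(6 + (4 + ⅐)*(1/21)))*21 = (((29/7)*(1/21))*(6 + (29/7)*(1/21)))*21 = (29*(6 + 29/147)/147)*21 = ((29/147)*(911/147))*21 = (26419/21609)*21 = 26419/1029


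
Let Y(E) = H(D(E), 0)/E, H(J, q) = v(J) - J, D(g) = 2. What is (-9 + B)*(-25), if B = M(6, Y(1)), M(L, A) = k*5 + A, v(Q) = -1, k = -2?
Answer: 550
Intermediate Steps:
H(J, q) = -1 - J
Y(E) = -3/E (Y(E) = (-1 - 1*2)/E = (-1 - 2)/E = -3/E)
M(L, A) = -10 + A (M(L, A) = -2*5 + A = -10 + A)
B = -13 (B = -10 - 3/1 = -10 - 3*1 = -10 - 3 = -13)
(-9 + B)*(-25) = (-9 - 13)*(-25) = -22*(-25) = 550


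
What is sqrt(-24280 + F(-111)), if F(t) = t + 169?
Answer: I*sqrt(24222) ≈ 155.63*I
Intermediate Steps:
F(t) = 169 + t
sqrt(-24280 + F(-111)) = sqrt(-24280 + (169 - 111)) = sqrt(-24280 + 58) = sqrt(-24222) = I*sqrt(24222)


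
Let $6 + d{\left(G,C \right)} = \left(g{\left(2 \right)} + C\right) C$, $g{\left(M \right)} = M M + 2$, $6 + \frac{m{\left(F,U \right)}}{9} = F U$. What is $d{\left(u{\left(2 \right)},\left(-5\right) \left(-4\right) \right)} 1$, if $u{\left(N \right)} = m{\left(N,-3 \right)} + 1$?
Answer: $514$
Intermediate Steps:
$m{\left(F,U \right)} = -54 + 9 F U$
$u{\left(N \right)} = -53 - 27 N$ ($u{\left(N \right)} = \left(-54 + 9 N \left(-3\right)\right) + 1 = \left(-54 - 27 N\right) + 1 = -53 - 27 N$)
$g{\left(M \right)} = 2 + M^{2}$ ($g{\left(M \right)} = M^{2} + 2 = 2 + M^{2}$)
$d{\left(G,C \right)} = -6 + C \left(6 + C\right)$ ($d{\left(G,C \right)} = -6 + \left(\left(2 + 2^{2}\right) + C\right) C = -6 + \left(\left(2 + 4\right) + C\right) C = -6 + \left(6 + C\right) C = -6 + C \left(6 + C\right)$)
$d{\left(u{\left(2 \right)},\left(-5\right) \left(-4\right) \right)} 1 = \left(-6 + \left(\left(-5\right) \left(-4\right)\right)^{2} + 6 \left(\left(-5\right) \left(-4\right)\right)\right) 1 = \left(-6 + 20^{2} + 6 \cdot 20\right) 1 = \left(-6 + 400 + 120\right) 1 = 514 \cdot 1 = 514$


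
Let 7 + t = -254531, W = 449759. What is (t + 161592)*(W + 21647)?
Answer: -43815302076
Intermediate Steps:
t = -254538 (t = -7 - 254531 = -254538)
(t + 161592)*(W + 21647) = (-254538 + 161592)*(449759 + 21647) = -92946*471406 = -43815302076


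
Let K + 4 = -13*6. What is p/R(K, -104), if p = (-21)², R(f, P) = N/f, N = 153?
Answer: -4018/17 ≈ -236.35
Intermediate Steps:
K = -82 (K = -4 - 13*6 = -4 - 78 = -82)
R(f, P) = 153/f
p = 441
p/R(K, -104) = 441/((153/(-82))) = 441/((153*(-1/82))) = 441/(-153/82) = 441*(-82/153) = -4018/17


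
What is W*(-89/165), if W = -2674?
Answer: 237986/165 ≈ 1442.3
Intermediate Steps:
W*(-89/165) = -(-237986)/165 = -2674*(-89/165) = 237986/165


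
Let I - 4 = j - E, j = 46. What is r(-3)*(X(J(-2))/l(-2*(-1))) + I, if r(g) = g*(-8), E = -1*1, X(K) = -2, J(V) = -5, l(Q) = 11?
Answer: 513/11 ≈ 46.636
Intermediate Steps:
E = -1
r(g) = -8*g
I = 51 (I = 4 + (46 - 1*(-1)) = 4 + (46 + 1) = 4 + 47 = 51)
r(-3)*(X(J(-2))/l(-2*(-1))) + I = (-8*(-3))*(-2/11) + 51 = 24*(-2*1/11) + 51 = 24*(-2/11) + 51 = -48/11 + 51 = 513/11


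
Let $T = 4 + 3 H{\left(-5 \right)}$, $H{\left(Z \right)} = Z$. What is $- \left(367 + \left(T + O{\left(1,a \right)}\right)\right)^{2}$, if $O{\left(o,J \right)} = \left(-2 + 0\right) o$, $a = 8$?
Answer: $-125316$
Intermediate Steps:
$O{\left(o,J \right)} = - 2 o$
$T = -11$ ($T = 4 + 3 \left(-5\right) = 4 - 15 = -11$)
$- \left(367 + \left(T + O{\left(1,a \right)}\right)\right)^{2} = - \left(367 - 13\right)^{2} = - 354^{2} = \left(-1\right) 125316 = -125316$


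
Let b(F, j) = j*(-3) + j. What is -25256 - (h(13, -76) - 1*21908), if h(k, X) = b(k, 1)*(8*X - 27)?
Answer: -4618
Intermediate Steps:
b(F, j) = -2*j (b(F, j) = -3*j + j = -2*j)
h(k, X) = 54 - 16*X (h(k, X) = (-2*1)*(8*X - 27) = -2*(-27 + 8*X) = 54 - 16*X)
-25256 - (h(13, -76) - 1*21908) = -25256 - ((54 - 16*(-76)) - 1*21908) = -25256 - ((54 + 1216) - 21908) = -25256 - (1270 - 21908) = -25256 - 1*(-20638) = -25256 + 20638 = -4618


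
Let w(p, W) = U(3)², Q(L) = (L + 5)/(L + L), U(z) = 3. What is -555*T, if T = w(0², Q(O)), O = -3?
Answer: -4995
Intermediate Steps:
Q(L) = (5 + L)/(2*L) (Q(L) = (5 + L)/((2*L)) = (5 + L)*(1/(2*L)) = (5 + L)/(2*L))
w(p, W) = 9 (w(p, W) = 3² = 9)
T = 9
-555*T = -555*9 = -4995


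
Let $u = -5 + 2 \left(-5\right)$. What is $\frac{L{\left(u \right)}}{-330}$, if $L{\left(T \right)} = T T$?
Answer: $- \frac{15}{22} \approx -0.68182$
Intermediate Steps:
$u = -15$ ($u = -5 - 10 = -15$)
$L{\left(T \right)} = T^{2}$
$\frac{L{\left(u \right)}}{-330} = \frac{\left(-15\right)^{2}}{-330} = 225 \left(- \frac{1}{330}\right) = - \frac{15}{22}$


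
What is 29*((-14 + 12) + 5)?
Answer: 87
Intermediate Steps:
29*((-14 + 12) + 5) = 29*(-2 + 5) = 29*3 = 87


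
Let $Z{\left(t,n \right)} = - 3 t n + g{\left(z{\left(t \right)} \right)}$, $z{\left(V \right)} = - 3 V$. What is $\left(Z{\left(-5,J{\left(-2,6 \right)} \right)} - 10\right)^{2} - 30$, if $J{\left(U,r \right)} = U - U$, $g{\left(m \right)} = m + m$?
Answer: $370$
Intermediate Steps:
$g{\left(m \right)} = 2 m$
$J{\left(U,r \right)} = 0$
$Z{\left(t,n \right)} = - 6 t - 3 n t$ ($Z{\left(t,n \right)} = - 3 t n + 2 \left(- 3 t\right) = - 3 n t - 6 t = - 6 t - 3 n t$)
$\left(Z{\left(-5,J{\left(-2,6 \right)} \right)} - 10\right)^{2} - 30 = \left(3 \left(-5\right) \left(-2 - 0\right) - 10\right)^{2} - 30 = \left(3 \left(-5\right) \left(-2 + 0\right) - 10\right)^{2} - 30 = \left(3 \left(-5\right) \left(-2\right) - 10\right)^{2} - 30 = \left(30 - 10\right)^{2} - 30 = 20^{2} - 30 = 400 - 30 = 370$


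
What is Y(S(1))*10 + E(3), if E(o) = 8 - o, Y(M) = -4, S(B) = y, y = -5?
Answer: -35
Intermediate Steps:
S(B) = -5
Y(S(1))*10 + E(3) = -4*10 + (8 - 1*3) = -40 + (8 - 3) = -40 + 5 = -35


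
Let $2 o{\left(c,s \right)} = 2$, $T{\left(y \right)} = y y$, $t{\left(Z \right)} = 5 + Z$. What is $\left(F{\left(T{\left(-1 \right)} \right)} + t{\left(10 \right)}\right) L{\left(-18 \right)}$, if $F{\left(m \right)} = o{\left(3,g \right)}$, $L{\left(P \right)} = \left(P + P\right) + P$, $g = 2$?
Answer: $-864$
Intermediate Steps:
$T{\left(y \right)} = y^{2}$
$L{\left(P \right)} = 3 P$ ($L{\left(P \right)} = 2 P + P = 3 P$)
$o{\left(c,s \right)} = 1$ ($o{\left(c,s \right)} = \frac{1}{2} \cdot 2 = 1$)
$F{\left(m \right)} = 1$
$\left(F{\left(T{\left(-1 \right)} \right)} + t{\left(10 \right)}\right) L{\left(-18 \right)} = \left(1 + \left(5 + 10\right)\right) 3 \left(-18\right) = \left(1 + 15\right) \left(-54\right) = 16 \left(-54\right) = -864$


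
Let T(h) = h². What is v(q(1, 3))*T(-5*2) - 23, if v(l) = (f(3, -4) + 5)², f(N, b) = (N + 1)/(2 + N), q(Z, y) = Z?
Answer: 3341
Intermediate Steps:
f(N, b) = (1 + N)/(2 + N)
v(l) = 841/25 (v(l) = ((1 + 3)/(2 + 3) + 5)² = (4/5 + 5)² = ((⅕)*4 + 5)² = (⅘ + 5)² = (29/5)² = 841/25)
v(q(1, 3))*T(-5*2) - 23 = 841*(-5*2)²/25 - 23 = (841/25)*(-10)² - 23 = (841/25)*100 - 23 = 3364 - 23 = 3341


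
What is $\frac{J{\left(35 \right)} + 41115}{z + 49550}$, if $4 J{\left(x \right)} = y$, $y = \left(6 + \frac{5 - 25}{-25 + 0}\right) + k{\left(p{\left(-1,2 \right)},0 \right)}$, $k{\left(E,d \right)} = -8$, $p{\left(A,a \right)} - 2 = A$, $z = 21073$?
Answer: $\frac{45683}{78470} \approx 0.58217$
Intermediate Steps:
$p{\left(A,a \right)} = 2 + A$
$y = - \frac{6}{5}$ ($y = \left(6 + \frac{5 - 25}{-25 + 0}\right) - 8 = \left(6 - \frac{20}{-25}\right) - 8 = \left(6 - - \frac{4}{5}\right) - 8 = \left(6 + \frac{4}{5}\right) - 8 = \frac{34}{5} - 8 = - \frac{6}{5} \approx -1.2$)
$J{\left(x \right)} = - \frac{3}{10}$ ($J{\left(x \right)} = \frac{1}{4} \left(- \frac{6}{5}\right) = - \frac{3}{10}$)
$\frac{J{\left(35 \right)} + 41115}{z + 49550} = \frac{- \frac{3}{10} + 41115}{21073 + 49550} = \frac{411147}{10 \cdot 70623} = \frac{411147}{10} \cdot \frac{1}{70623} = \frac{45683}{78470}$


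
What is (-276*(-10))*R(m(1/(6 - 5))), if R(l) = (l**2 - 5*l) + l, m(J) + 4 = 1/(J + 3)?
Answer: 160425/2 ≈ 80213.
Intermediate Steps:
m(J) = -4 + 1/(3 + J) (m(J) = -4 + 1/(J + 3) = -4 + 1/(3 + J))
R(l) = l**2 - 4*l
(-276*(-10))*R(m(1/(6 - 5))) = (-276*(-10))*(((-11 - 4/(6 - 5))/(3 + 1/(6 - 5)))*(-4 + (-11 - 4/(6 - 5))/(3 + 1/(6 - 5)))) = (-69*(-40))*(((-11 - 4/1)/(3 + 1/1))*(-4 + (-11 - 4/1)/(3 + 1/1))) = 2760*(((-11 - 4*1)/(3 + 1))*(-4 + (-11 - 4*1)/(3 + 1))) = 2760*(((-11 - 4)/4)*(-4 + (-11 - 4)/4)) = 2760*(((1/4)*(-15))*(-4 + (1/4)*(-15))) = 2760*(-15*(-4 - 15/4)/4) = 2760*(-15/4*(-31/4)) = 2760*(465/16) = 160425/2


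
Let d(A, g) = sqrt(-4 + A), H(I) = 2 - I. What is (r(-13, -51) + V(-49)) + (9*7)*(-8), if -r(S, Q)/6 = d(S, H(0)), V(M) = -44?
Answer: -548 - 6*I*sqrt(17) ≈ -548.0 - 24.739*I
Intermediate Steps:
r(S, Q) = -6*sqrt(-4 + S)
(r(-13, -51) + V(-49)) + (9*7)*(-8) = (-6*sqrt(-4 - 13) - 44) + (9*7)*(-8) = (-6*I*sqrt(17) - 44) + 63*(-8) = (-6*I*sqrt(17) - 44) - 504 = (-44 - 6*I*sqrt(17)) - 504 = -548 - 6*I*sqrt(17)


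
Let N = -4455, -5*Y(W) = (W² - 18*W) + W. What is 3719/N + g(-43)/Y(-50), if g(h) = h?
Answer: -460033/596970 ≈ -0.77061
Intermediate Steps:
Y(W) = -W²/5 + 17*W/5 (Y(W) = -((W² - 18*W) + W)/5 = -(W² - 17*W)/5 = -W²/5 + 17*W/5)
3719/N + g(-43)/Y(-50) = 3719/(-4455) - 43*(-1/(10*(17 - 1*(-50)))) = 3719*(-1/4455) - 43*(-1/(10*(17 + 50))) = -3719/4455 - 43/((⅕)*(-50)*67) = -3719/4455 - 43/(-670) = -3719/4455 - 43*(-1/670) = -3719/4455 + 43/670 = -460033/596970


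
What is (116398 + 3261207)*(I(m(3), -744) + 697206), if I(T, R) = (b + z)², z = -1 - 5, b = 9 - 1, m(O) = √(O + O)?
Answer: 2354899982050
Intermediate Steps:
m(O) = √2*√O (m(O) = √(2*O) = √2*√O)
b = 8
z = -6
I(T, R) = 4 (I(T, R) = (8 - 6)² = 2² = 4)
(116398 + 3261207)*(I(m(3), -744) + 697206) = (116398 + 3261207)*(4 + 697206) = 3377605*697210 = 2354899982050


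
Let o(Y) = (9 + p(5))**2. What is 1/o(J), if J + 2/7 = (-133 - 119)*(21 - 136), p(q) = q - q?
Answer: 1/81 ≈ 0.012346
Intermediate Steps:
p(q) = 0
J = 202858/7 (J = -2/7 + (-133 - 119)*(21 - 136) = -2/7 - 252*(-115) = -2/7 + 28980 = 202858/7 ≈ 28980.)
o(Y) = 81 (o(Y) = (9 + 0)**2 = 9**2 = 81)
1/o(J) = 1/81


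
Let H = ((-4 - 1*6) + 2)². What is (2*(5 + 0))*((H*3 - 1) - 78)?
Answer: 1130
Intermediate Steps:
H = 64 (H = ((-4 - 6) + 2)² = (-10 + 2)² = (-8)² = 64)
(2*(5 + 0))*((H*3 - 1) - 78) = (2*(5 + 0))*((64*3 - 1) - 78) = (2*5)*((192 - 1) - 78) = 10*(191 - 78) = 10*113 = 1130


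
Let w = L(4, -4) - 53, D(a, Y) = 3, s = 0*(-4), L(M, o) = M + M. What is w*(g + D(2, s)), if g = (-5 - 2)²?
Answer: -2340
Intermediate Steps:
g = 49 (g = (-7)² = 49)
L(M, o) = 2*M
s = 0
w = -45 (w = 2*4 - 53 = 8 - 53 = -45)
w*(g + D(2, s)) = -45*(49 + 3) = -45*52 = -2340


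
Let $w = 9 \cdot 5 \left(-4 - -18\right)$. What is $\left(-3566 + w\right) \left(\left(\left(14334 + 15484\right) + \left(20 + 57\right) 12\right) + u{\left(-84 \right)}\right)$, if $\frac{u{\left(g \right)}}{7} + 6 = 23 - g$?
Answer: $-92334264$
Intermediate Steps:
$u{\left(g \right)} = 119 - 7 g$ ($u{\left(g \right)} = -42 + 7 \left(23 - g\right) = -42 - \left(-161 + 7 g\right) = 119 - 7 g$)
$w = 630$ ($w = 45 \left(-4 + 18\right) = 45 \cdot 14 = 630$)
$\left(-3566 + w\right) \left(\left(\left(14334 + 15484\right) + \left(20 + 57\right) 12\right) + u{\left(-84 \right)}\right) = \left(-3566 + 630\right) \left(\left(\left(14334 + 15484\right) + \left(20 + 57\right) 12\right) + \left(119 - -588\right)\right) = - 2936 \left(\left(29818 + 77 \cdot 12\right) + \left(119 + 588\right)\right) = - 2936 \left(\left(29818 + 924\right) + 707\right) = - 2936 \left(30742 + 707\right) = \left(-2936\right) 31449 = -92334264$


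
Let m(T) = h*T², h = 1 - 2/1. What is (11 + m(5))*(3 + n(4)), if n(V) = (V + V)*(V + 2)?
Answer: -714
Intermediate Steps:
n(V) = 2*V*(2 + V) (n(V) = (2*V)*(2 + V) = 2*V*(2 + V))
h = -1 (h = 1 - 2*1 = 1 - 2 = -1)
m(T) = -T²
(11 + m(5))*(3 + n(4)) = (11 - 1*5²)*(3 + 2*4*(2 + 4)) = (11 - 1*25)*(3 + 2*4*6) = (11 - 25)*(3 + 48) = -14*51 = -714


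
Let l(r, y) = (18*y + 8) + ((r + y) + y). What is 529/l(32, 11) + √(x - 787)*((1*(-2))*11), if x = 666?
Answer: 529/260 - 242*I ≈ 2.0346 - 242.0*I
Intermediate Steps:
l(r, y) = 8 + r + 20*y (l(r, y) = (8 + 18*y) + (r + 2*y) = 8 + r + 20*y)
529/l(32, 11) + √(x - 787)*((1*(-2))*11) = 529/(8 + 32 + 20*11) + √(666 - 787)*((1*(-2))*11) = 529/(8 + 32 + 220) + √(-121)*(-2*11) = 529/260 + (11*I)*(-22) = 529*(1/260) - 242*I = 529/260 - 242*I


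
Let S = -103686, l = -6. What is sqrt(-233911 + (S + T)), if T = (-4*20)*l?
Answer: I*sqrt(337117) ≈ 580.62*I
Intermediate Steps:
T = 480 (T = -4*20*(-6) = -80*(-6) = 480)
sqrt(-233911 + (S + T)) = sqrt(-233911 + (-103686 + 480)) = sqrt(-233911 - 103206) = sqrt(-337117) = I*sqrt(337117)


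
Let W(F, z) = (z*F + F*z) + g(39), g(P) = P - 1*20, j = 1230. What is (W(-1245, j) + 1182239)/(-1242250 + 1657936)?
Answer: -313407/69281 ≈ -4.5237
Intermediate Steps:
g(P) = -20 + P (g(P) = P - 20 = -20 + P)
W(F, z) = 19 + 2*F*z (W(F, z) = (z*F + F*z) + (-20 + 39) = (F*z + F*z) + 19 = 2*F*z + 19 = 19 + 2*F*z)
(W(-1245, j) + 1182239)/(-1242250 + 1657936) = ((19 + 2*(-1245)*1230) + 1182239)/(-1242250 + 1657936) = ((19 - 3062700) + 1182239)/415686 = (-3062681 + 1182239)*(1/415686) = -1880442*1/415686 = -313407/69281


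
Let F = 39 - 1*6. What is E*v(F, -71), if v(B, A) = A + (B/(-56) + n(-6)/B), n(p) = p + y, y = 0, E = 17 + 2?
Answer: -840009/616 ≈ -1363.7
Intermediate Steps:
E = 19
n(p) = p (n(p) = p + 0 = p)
F = 33 (F = 39 - 6 = 33)
v(B, A) = A - 6/B - B/56 (v(B, A) = A + (B/(-56) - 6/B) = A + (B*(-1/56) - 6/B) = A + (-B/56 - 6/B) = A + (-6/B - B/56) = A - 6/B - B/56)
E*v(F, -71) = 19*(-71 - 6/33 - 1/56*33) = 19*(-71 - 6*1/33 - 33/56) = 19*(-71 - 2/11 - 33/56) = 19*(-44211/616) = -840009/616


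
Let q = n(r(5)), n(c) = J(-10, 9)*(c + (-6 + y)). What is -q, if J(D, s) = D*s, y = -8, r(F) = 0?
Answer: -1260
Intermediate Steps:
n(c) = 1260 - 90*c (n(c) = (-10*9)*(c + (-6 - 8)) = -90*(c - 14) = -90*(-14 + c) = 1260 - 90*c)
q = 1260 (q = 1260 - 90*0 = 1260 + 0 = 1260)
-q = -1*1260 = -1260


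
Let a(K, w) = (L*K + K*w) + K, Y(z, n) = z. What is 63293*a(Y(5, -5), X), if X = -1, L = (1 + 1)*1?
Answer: 632930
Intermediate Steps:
L = 2 (L = 2*1 = 2)
a(K, w) = 3*K + K*w (a(K, w) = (2*K + K*w) + K = 3*K + K*w)
63293*a(Y(5, -5), X) = 63293*(5*(3 - 1)) = 63293*(5*2) = 63293*10 = 632930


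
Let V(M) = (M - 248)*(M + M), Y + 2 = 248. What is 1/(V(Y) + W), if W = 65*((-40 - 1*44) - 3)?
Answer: -1/6639 ≈ -0.00015063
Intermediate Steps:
Y = 246 (Y = -2 + 248 = 246)
W = -5655 (W = 65*((-40 - 44) - 3) = 65*(-84 - 3) = 65*(-87) = -5655)
V(M) = 2*M*(-248 + M) (V(M) = (-248 + M)*(2*M) = 2*M*(-248 + M))
1/(V(Y) + W) = 1/(2*246*(-248 + 246) - 5655) = 1/(2*246*(-2) - 5655) = 1/(-984 - 5655) = 1/(-6639) = -1/6639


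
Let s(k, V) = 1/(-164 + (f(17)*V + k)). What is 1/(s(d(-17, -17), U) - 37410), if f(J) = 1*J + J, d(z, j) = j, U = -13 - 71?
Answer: -3037/113614171 ≈ -2.6731e-5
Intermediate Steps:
U = -84
f(J) = 2*J (f(J) = J + J = 2*J)
s(k, V) = 1/(-164 + k + 34*V) (s(k, V) = 1/(-164 + ((2*17)*V + k)) = 1/(-164 + (34*V + k)) = 1/(-164 + (k + 34*V)) = 1/(-164 + k + 34*V))
1/(s(d(-17, -17), U) - 37410) = 1/(1/(-164 - 17 + 34*(-84)) - 37410) = 1/(1/(-164 - 17 - 2856) - 37410) = 1/(1/(-3037) - 37410) = 1/(-1/3037 - 37410) = 1/(-113614171/3037) = -3037/113614171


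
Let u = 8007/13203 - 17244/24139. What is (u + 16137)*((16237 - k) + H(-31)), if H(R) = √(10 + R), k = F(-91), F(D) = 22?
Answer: 9265870717787950/35411913 + 1714314656390*I*√21/106235739 ≈ 2.6166e+8 + 73949.0*I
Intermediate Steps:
k = 22
u = -11463853/106235739 (u = 8007*(1/13203) - 17244*1/24139 = 2669/4401 - 17244/24139 = -11463853/106235739 ≈ -0.10791)
(u + 16137)*((16237 - k) + H(-31)) = (-11463853/106235739 + 16137)*((16237 - 1*22) + √(10 - 31)) = 1714314656390*((16237 - 22) + √(-21))/106235739 = 1714314656390*(16215 + I*√21)/106235739 = 9265870717787950/35411913 + 1714314656390*I*√21/106235739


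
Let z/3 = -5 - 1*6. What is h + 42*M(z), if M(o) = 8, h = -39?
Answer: 297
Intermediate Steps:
z = -33 (z = 3*(-5 - 1*6) = 3*(-5 - 6) = 3*(-11) = -33)
h + 42*M(z) = -39 + 42*8 = -39 + 336 = 297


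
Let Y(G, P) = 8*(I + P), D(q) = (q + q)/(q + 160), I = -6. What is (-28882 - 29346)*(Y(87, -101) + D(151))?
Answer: 15483640392/311 ≈ 4.9787e+7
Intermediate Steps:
D(q) = 2*q/(160 + q) (D(q) = (2*q)/(160 + q) = 2*q/(160 + q))
Y(G, P) = -48 + 8*P (Y(G, P) = 8*(-6 + P) = -48 + 8*P)
(-28882 - 29346)*(Y(87, -101) + D(151)) = (-28882 - 29346)*((-48 + 8*(-101)) + 2*151/(160 + 151)) = -58228*((-48 - 808) + 2*151/311) = -58228*(-856 + 2*151*(1/311)) = -58228*(-856 + 302/311) = -58228*(-265914/311) = 15483640392/311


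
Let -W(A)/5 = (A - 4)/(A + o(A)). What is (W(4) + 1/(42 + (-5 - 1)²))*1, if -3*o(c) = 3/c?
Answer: 1/78 ≈ 0.012821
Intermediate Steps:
o(c) = -1/c
W(A) = -5*(-4 + A)/(A - 1/A) (W(A) = -5*(A - 4)/(A - 1/A) = -5*(-4 + A)/(A - 1/A))
(W(4) + 1/(42 + (-5 - 1)²))*1 = (5*4*(4 - 1*4)/(-1 + 4²) + 1/(42 + (-5 - 1)²))*1 = (5*4*(4 - 4)/(-1 + 16) + 1/(42 + (-6)²))*1 = (5*4*0/15 + 1/(42 + 36))*1 = (5*4*(1/15)*0 + 1/78)*1 = (0 + 1/78)*1 = (1/78)*1 = 1/78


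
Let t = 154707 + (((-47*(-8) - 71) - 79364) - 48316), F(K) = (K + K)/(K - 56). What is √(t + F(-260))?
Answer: √170589282/79 ≈ 165.33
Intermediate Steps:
F(K) = 2*K/(-56 + K) (F(K) = (2*K)/(-56 + K) = 2*K/(-56 + K))
t = 27332 (t = 154707 + (((376 - 71) - 79364) - 48316) = 154707 + ((305 - 79364) - 48316) = 154707 + (-79059 - 48316) = 154707 - 127375 = 27332)
√(t + F(-260)) = √(27332 + 2*(-260)/(-56 - 260)) = √(27332 + 2*(-260)/(-316)) = √(27332 + 2*(-260)*(-1/316)) = √(27332 + 130/79) = √(2159358/79) = √170589282/79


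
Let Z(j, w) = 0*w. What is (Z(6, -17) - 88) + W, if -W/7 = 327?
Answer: -2377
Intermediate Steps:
W = -2289 (W = -7*327 = -2289)
Z(j, w) = 0
(Z(6, -17) - 88) + W = (0 - 88) - 2289 = -88 - 2289 = -2377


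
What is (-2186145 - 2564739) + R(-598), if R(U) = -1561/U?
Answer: -2841027071/598 ≈ -4.7509e+6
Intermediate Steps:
(-2186145 - 2564739) + R(-598) = (-2186145 - 2564739) - 1561/(-598) = -4750884 - 1561*(-1/598) = -4750884 + 1561/598 = -2841027071/598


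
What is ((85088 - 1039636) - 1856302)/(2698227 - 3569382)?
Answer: 187390/58077 ≈ 3.2266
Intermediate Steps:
((85088 - 1039636) - 1856302)/(2698227 - 3569382) = (-954548 - 1856302)/(-871155) = -2810850*(-1/871155) = 187390/58077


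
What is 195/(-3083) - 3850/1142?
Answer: -6046120/1760393 ≈ -3.4345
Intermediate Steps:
195/(-3083) - 3850/1142 = 195*(-1/3083) - 3850*1/1142 = -195/3083 - 1925/571 = -6046120/1760393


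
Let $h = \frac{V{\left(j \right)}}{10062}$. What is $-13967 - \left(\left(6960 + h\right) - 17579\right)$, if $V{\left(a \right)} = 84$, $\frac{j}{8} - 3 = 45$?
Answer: $- \frac{5614610}{1677} \approx -3348.0$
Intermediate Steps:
$j = 384$ ($j = 24 + 8 \cdot 45 = 24 + 360 = 384$)
$h = \frac{14}{1677}$ ($h = \frac{84}{10062} = 84 \cdot \frac{1}{10062} = \frac{14}{1677} \approx 0.0083482$)
$-13967 - \left(\left(6960 + h\right) - 17579\right) = -13967 - \left(\left(6960 + \frac{14}{1677}\right) - 17579\right) = -13967 - \left(\frac{11671934}{1677} - 17579\right) = -13967 - - \frac{17808049}{1677} = -13967 + \frac{17808049}{1677} = - \frac{5614610}{1677}$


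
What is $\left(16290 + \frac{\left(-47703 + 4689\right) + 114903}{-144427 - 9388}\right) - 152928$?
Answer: $- \frac{21017045859}{153815} \approx -1.3664 \cdot 10^{5}$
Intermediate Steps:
$\left(16290 + \frac{\left(-47703 + 4689\right) + 114903}{-144427 - 9388}\right) - 152928 = \left(16290 + \frac{-43014 + 114903}{-153815}\right) - 152928 = \left(16290 + 71889 \left(- \frac{1}{153815}\right)\right) - 152928 = \left(16290 - \frac{71889}{153815}\right) - 152928 = \frac{2505574461}{153815} - 152928 = - \frac{21017045859}{153815}$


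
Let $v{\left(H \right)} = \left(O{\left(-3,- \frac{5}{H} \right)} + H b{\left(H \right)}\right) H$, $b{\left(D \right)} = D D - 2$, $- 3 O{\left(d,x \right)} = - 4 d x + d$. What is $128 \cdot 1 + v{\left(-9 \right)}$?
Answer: $6538$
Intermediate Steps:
$O{\left(d,x \right)} = - \frac{d}{3} + \frac{4 d x}{3}$ ($O{\left(d,x \right)} = - \frac{- 4 d x + d}{3} = - \frac{d - 4 d x}{3} = - \frac{d}{3} + \frac{4 d x}{3}$)
$b{\left(D \right)} = -2 + D^{2}$ ($b{\left(D \right)} = D^{2} - 2 = -2 + D^{2}$)
$v{\left(H \right)} = H \left(1 + \frac{20}{H} + H \left(-2 + H^{2}\right)\right)$ ($v{\left(H \right)} = \left(\frac{1}{3} \left(-3\right) \left(-1 + 4 \left(- \frac{5}{H}\right)\right) + H \left(-2 + H^{2}\right)\right) H = \left(\frac{1}{3} \left(-3\right) \left(-1 - \frac{20}{H}\right) + H \left(-2 + H^{2}\right)\right) H = \left(\left(1 + \frac{20}{H}\right) + H \left(-2 + H^{2}\right)\right) H = \left(1 + \frac{20}{H} + H \left(-2 + H^{2}\right)\right) H = H \left(1 + \frac{20}{H} + H \left(-2 + H^{2}\right)\right)$)
$128 \cdot 1 + v{\left(-9 \right)} = 128 \cdot 1 - \left(-20 + 9 \left(1 - 9 \left(-2 + \left(-9\right)^{2}\right)\right)\right) = 128 - \left(-20 + 9 \left(1 - 9 \left(-2 + 81\right)\right)\right) = 128 - \left(-20 + 9 \left(1 - 711\right)\right) = 128 + \left(20 - -6390\right) = 128 + \left(20 + 6390\right) = 128 + 6410 = 6538$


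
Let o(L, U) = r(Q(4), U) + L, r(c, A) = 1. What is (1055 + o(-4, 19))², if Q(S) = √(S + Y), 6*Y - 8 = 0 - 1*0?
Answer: 1106704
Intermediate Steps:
Y = 4/3 (Y = 4/3 + (0 - 1*0)/6 = 4/3 + (0 + 0)/6 = 4/3 + (⅙)*0 = 4/3 + 0 = 4/3 ≈ 1.3333)
Q(S) = √(4/3 + S) (Q(S) = √(S + 4/3) = √(4/3 + S))
o(L, U) = 1 + L
(1055 + o(-4, 19))² = (1055 + (1 - 4))² = (1055 - 3)² = 1052² = 1106704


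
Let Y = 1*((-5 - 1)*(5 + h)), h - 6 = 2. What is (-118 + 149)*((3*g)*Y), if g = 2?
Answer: -14508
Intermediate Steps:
h = 8 (h = 6 + 2 = 8)
Y = -78 (Y = 1*((-5 - 1)*(5 + 8)) = 1*(-6*13) = 1*(-78) = -78)
(-118 + 149)*((3*g)*Y) = (-118 + 149)*((3*2)*(-78)) = 31*(6*(-78)) = 31*(-468) = -14508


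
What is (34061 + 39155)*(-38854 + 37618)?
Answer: -90494976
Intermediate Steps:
(34061 + 39155)*(-38854 + 37618) = 73216*(-1236) = -90494976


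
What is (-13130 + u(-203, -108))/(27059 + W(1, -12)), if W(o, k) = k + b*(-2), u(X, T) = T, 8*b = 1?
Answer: -52952/108187 ≈ -0.48945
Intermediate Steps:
b = 1/8 (b = (1/8)*1 = 1/8 ≈ 0.12500)
W(o, k) = -1/4 + k (W(o, k) = k + (1/8)*(-2) = k - 1/4 = -1/4 + k)
(-13130 + u(-203, -108))/(27059 + W(1, -12)) = (-13130 - 108)/(27059 + (-1/4 - 12)) = -13238/(27059 - 49/4) = -13238/108187/4 = -13238*4/108187 = -52952/108187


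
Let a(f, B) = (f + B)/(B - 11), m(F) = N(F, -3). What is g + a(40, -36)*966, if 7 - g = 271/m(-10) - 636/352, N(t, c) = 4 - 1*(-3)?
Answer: -3246105/28952 ≈ -112.12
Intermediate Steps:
N(t, c) = 7 (N(t, c) = 4 + 3 = 7)
m(F) = 7
a(f, B) = (B + f)/(-11 + B)
g = -18423/616 (g = 7 - (271/7 - 636/352) = 7 - (271*(1/7) - 636*1/352) = 7 - (271/7 - 159/88) = 7 - 1*22735/616 = 7 - 22735/616 = -18423/616 ≈ -29.907)
g + a(40, -36)*966 = -18423/616 + ((-36 + 40)/(-11 - 36))*966 = -18423/616 + (4/(-47))*966 = -18423/616 - 1/47*4*966 = -18423/616 - 4/47*966 = -18423/616 - 3864/47 = -3246105/28952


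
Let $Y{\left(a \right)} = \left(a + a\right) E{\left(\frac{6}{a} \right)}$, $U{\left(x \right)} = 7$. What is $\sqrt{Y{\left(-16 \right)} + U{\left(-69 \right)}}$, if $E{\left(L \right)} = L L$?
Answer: $\frac{\sqrt{10}}{2} \approx 1.5811$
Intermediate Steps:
$E{\left(L \right)} = L^{2}$
$Y{\left(a \right)} = \frac{72}{a}$ ($Y{\left(a \right)} = \left(a + a\right) \left(\frac{6}{a}\right)^{2} = 2 a \frac{36}{a^{2}} = \frac{72}{a}$)
$\sqrt{Y{\left(-16 \right)} + U{\left(-69 \right)}} = \sqrt{\frac{72}{-16} + 7} = \sqrt{72 \left(- \frac{1}{16}\right) + 7} = \sqrt{- \frac{9}{2} + 7} = \sqrt{\frac{5}{2}} = \frac{\sqrt{10}}{2}$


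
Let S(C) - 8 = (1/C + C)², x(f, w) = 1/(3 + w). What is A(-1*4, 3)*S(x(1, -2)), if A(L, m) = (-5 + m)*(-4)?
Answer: 96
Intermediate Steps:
A(L, m) = 20 - 4*m
S(C) = 8 + (C + 1/C)² (S(C) = 8 + (1/C + C)² = 8 + (C + 1/C)²)
A(-1*4, 3)*S(x(1, -2)) = (20 - 4*3)*(10 + (1/(3 - 2))⁻² + (1/(3 - 2))²) = (20 - 12)*(10 + (1/1)⁻² + (1/1)²) = 8*(10 + 1⁻² + 1²) = 8*(10 + 1 + 1) = 8*12 = 96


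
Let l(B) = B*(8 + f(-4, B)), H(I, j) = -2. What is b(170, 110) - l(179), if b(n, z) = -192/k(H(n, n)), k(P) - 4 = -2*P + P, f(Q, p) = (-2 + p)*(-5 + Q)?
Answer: 283683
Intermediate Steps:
f(Q, p) = (-5 + Q)*(-2 + p)
k(P) = 4 - P (k(P) = 4 + (-2*P + P) = 4 - P)
b(n, z) = -32 (b(n, z) = -192/(4 - 1*(-2)) = -192/(4 + 2) = -192/6 = -192*⅙ = -32)
l(B) = B*(26 - 9*B) (l(B) = B*(8 + (10 - 5*B - 2*(-4) - 4*B)) = B*(8 + (10 - 5*B + 8 - 4*B)) = B*(8 + (18 - 9*B)) = B*(26 - 9*B))
b(170, 110) - l(179) = -32 - 179*(26 - 9*179) = -32 - 179*(26 - 1611) = -32 - 179*(-1585) = -32 - 1*(-283715) = -32 + 283715 = 283683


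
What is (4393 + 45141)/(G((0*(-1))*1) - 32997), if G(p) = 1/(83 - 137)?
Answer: -2674836/1781839 ≈ -1.5012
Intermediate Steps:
G(p) = -1/54 (G(p) = 1/(-54) = -1/54)
(4393 + 45141)/(G((0*(-1))*1) - 32997) = (4393 + 45141)/(-1/54 - 32997) = 49534/(-1781839/54) = 49534*(-54/1781839) = -2674836/1781839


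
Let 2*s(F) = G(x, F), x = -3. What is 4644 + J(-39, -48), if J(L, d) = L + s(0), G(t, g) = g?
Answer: 4605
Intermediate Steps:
s(F) = F/2
J(L, d) = L (J(L, d) = L + (½)*0 = L + 0 = L)
4644 + J(-39, -48) = 4644 - 39 = 4605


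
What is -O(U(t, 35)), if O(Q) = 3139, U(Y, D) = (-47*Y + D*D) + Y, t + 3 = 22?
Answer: -3139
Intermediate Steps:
t = 19 (t = -3 + 22 = 19)
U(Y, D) = D² - 46*Y (U(Y, D) = (-47*Y + D²) + Y = (D² - 47*Y) + Y = D² - 46*Y)
-O(U(t, 35)) = -1*3139 = -3139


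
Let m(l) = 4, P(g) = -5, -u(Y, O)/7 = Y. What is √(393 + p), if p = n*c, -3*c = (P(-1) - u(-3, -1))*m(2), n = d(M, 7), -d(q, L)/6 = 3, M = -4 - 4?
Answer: I*√231 ≈ 15.199*I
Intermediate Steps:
u(Y, O) = -7*Y
M = -8
d(q, L) = -18 (d(q, L) = -6*3 = -18)
n = -18
c = 104/3 (c = -(-5 - (-7)*(-3))*4/3 = -(-5 - 1*21)*4/3 = -(-5 - 21)*4/3 = -(-26)*4/3 = -⅓*(-104) = 104/3 ≈ 34.667)
p = -624 (p = -18*104/3 = -624)
√(393 + p) = √(393 - 624) = √(-231) = I*√231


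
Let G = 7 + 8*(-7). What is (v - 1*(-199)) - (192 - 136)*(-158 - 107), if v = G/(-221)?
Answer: 3323668/221 ≈ 15039.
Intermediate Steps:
G = -49 (G = 7 - 56 = -49)
v = 49/221 (v = -49/(-221) = -49*(-1/221) = 49/221 ≈ 0.22172)
(v - 1*(-199)) - (192 - 136)*(-158 - 107) = (49/221 - 1*(-199)) - (192 - 136)*(-158 - 107) = (49/221 + 199) - 56*(-265) = 44028/221 - 1*(-14840) = 44028/221 + 14840 = 3323668/221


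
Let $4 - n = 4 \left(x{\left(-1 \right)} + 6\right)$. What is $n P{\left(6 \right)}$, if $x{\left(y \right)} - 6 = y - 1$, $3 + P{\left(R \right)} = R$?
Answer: $-108$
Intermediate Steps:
$P{\left(R \right)} = -3 + R$
$x{\left(y \right)} = 5 + y$ ($x{\left(y \right)} = 6 + \left(y - 1\right) = 6 + \left(-1 + y\right) = 5 + y$)
$n = -36$ ($n = 4 - 4 \left(\left(5 - 1\right) + 6\right) = 4 - 4 \left(4 + 6\right) = 4 - 4 \cdot 10 = 4 - 40 = -36$)
$n P{\left(6 \right)} = - 36 \left(-3 + 6\right) = \left(-36\right) 3 = -108$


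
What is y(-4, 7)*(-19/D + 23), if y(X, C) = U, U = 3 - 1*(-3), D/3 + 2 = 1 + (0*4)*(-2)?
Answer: 176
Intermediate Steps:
D = -3 (D = -6 + 3*(1 + (0*4)*(-2)) = -6 + 3*(1 + 0*(-2)) = -6 + 3*(1 + 0) = -6 + 3*1 = -6 + 3 = -3)
U = 6 (U = 3 + 3 = 6)
y(X, C) = 6
y(-4, 7)*(-19/D + 23) = 6*(-19/(-3) + 23) = 6*(-19*(-⅓) + 23) = 6*(19/3 + 23) = 6*(88/3) = 176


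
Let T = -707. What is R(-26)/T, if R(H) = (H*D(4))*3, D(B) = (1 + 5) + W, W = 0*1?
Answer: 468/707 ≈ 0.66195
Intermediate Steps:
W = 0
D(B) = 6 (D(B) = (1 + 5) + 0 = 6 + 0 = 6)
R(H) = 18*H (R(H) = (H*6)*3 = (6*H)*3 = 18*H)
R(-26)/T = (18*(-26))/(-707) = -468*(-1/707) = 468/707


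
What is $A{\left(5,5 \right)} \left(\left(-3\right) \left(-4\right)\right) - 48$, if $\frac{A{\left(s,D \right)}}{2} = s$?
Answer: $72$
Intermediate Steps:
$A{\left(s,D \right)} = 2 s$
$A{\left(5,5 \right)} \left(\left(-3\right) \left(-4\right)\right) - 48 = 2 \cdot 5 \left(\left(-3\right) \left(-4\right)\right) - 48 = 10 \cdot 12 - 48 = 120 - 48 = 72$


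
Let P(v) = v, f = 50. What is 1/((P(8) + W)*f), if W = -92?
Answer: -1/4200 ≈ -0.00023810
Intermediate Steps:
1/((P(8) + W)*f) = 1/((8 - 92)*50) = 1/(-84*50) = 1/(-4200) = -1/4200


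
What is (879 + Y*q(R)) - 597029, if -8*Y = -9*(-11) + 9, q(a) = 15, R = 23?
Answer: -1192705/2 ≈ -5.9635e+5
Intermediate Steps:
Y = -27/2 (Y = -(-9*(-11) + 9)/8 = -(99 + 9)/8 = -1/8*108 = -27/2 ≈ -13.500)
(879 + Y*q(R)) - 597029 = (879 - 27/2*15) - 597029 = (879 - 405/2) - 597029 = 1353/2 - 597029 = -1192705/2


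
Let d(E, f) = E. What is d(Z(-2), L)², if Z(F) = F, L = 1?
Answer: 4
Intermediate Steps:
d(Z(-2), L)² = (-2)² = 4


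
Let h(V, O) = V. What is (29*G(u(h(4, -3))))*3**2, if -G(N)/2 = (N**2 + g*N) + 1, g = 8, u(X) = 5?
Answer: -34452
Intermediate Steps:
G(N) = -2 - 16*N - 2*N**2 (G(N) = -2*((N**2 + 8*N) + 1) = -2*(1 + N**2 + 8*N) = -2 - 16*N - 2*N**2)
(29*G(u(h(4, -3))))*3**2 = (29*(-2 - 16*5 - 2*5**2))*3**2 = (29*(-2 - 80 - 2*25))*9 = (29*(-2 - 80 - 50))*9 = (29*(-132))*9 = -3828*9 = -34452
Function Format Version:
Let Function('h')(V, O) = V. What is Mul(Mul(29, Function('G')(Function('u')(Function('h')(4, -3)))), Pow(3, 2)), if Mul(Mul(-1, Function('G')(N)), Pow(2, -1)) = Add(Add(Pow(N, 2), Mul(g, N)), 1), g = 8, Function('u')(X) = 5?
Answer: -34452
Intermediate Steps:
Function('G')(N) = Add(-2, Mul(-16, N), Mul(-2, Pow(N, 2))) (Function('G')(N) = Mul(-2, Add(Add(Pow(N, 2), Mul(8, N)), 1)) = Mul(-2, Add(1, Pow(N, 2), Mul(8, N))) = Add(-2, Mul(-16, N), Mul(-2, Pow(N, 2))))
Mul(Mul(29, Function('G')(Function('u')(Function('h')(4, -3)))), Pow(3, 2)) = Mul(Mul(29, Add(-2, Mul(-16, 5), Mul(-2, Pow(5, 2)))), Pow(3, 2)) = Mul(Mul(29, Add(-2, -80, Mul(-2, 25))), 9) = Mul(Mul(29, Add(-2, -80, -50)), 9) = Mul(Mul(29, -132), 9) = Mul(-3828, 9) = -34452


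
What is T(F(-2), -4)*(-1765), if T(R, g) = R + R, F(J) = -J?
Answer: -7060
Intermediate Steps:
T(R, g) = 2*R
T(F(-2), -4)*(-1765) = (2*(-1*(-2)))*(-1765) = (2*2)*(-1765) = 4*(-1765) = -7060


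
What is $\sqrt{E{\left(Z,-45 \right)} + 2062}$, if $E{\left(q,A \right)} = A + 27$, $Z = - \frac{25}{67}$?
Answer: $2 \sqrt{511} \approx 45.211$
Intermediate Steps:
$Z = - \frac{25}{67}$ ($Z = \left(-25\right) \frac{1}{67} = - \frac{25}{67} \approx -0.37313$)
$E{\left(q,A \right)} = 27 + A$
$\sqrt{E{\left(Z,-45 \right)} + 2062} = \sqrt{\left(27 - 45\right) + 2062} = \sqrt{-18 + 2062} = \sqrt{2044} = 2 \sqrt{511}$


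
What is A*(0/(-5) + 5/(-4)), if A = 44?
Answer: -55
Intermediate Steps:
A*(0/(-5) + 5/(-4)) = 44*(0/(-5) + 5/(-4)) = 44*(0*(-⅕) + 5*(-¼)) = 44*(0 - 5/4) = 44*(-5/4) = -55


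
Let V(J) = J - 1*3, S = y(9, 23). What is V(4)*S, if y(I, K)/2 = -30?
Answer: -60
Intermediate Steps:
y(I, K) = -60 (y(I, K) = 2*(-30) = -60)
S = -60
V(J) = -3 + J (V(J) = J - 3 = -3 + J)
V(4)*S = (-3 + 4)*(-60) = 1*(-60) = -60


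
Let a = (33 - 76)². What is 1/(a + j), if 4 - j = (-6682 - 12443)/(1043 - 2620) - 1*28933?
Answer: 1577/48530397 ≈ 3.2495e-5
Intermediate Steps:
j = 45614524/1577 (j = 4 - ((-6682 - 12443)/(1043 - 2620) - 1*28933) = 4 - (-19125/(-1577) - 28933) = 4 - (-19125*(-1/1577) - 28933) = 4 - (19125/1577 - 28933) = 4 - 1*(-45608216/1577) = 4 + 45608216/1577 = 45614524/1577 ≈ 28925.)
a = 1849 (a = (-43)² = 1849)
1/(a + j) = 1/(1849 + 45614524/1577) = 1/(48530397/1577) = 1577/48530397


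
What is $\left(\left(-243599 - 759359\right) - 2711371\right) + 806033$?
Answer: $-2908296$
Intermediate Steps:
$\left(\left(-243599 - 759359\right) - 2711371\right) + 806033 = \left(-1002958 - 2711371\right) + 806033 = -3714329 + 806033 = -2908296$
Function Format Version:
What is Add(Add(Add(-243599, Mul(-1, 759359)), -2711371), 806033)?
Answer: -2908296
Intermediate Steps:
Add(Add(Add(-243599, Mul(-1, 759359)), -2711371), 806033) = Add(Add(Add(-243599, -759359), -2711371), 806033) = Add(Add(-1002958, -2711371), 806033) = Add(-3714329, 806033) = -2908296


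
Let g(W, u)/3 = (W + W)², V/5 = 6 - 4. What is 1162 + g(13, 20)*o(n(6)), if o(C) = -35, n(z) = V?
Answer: -69818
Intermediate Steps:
V = 10 (V = 5*(6 - 4) = 5*2 = 10)
n(z) = 10
g(W, u) = 12*W² (g(W, u) = 3*(W + W)² = 3*(2*W)² = 3*(4*W²) = 12*W²)
1162 + g(13, 20)*o(n(6)) = 1162 + (12*13²)*(-35) = 1162 + (12*169)*(-35) = 1162 + 2028*(-35) = 1162 - 70980 = -69818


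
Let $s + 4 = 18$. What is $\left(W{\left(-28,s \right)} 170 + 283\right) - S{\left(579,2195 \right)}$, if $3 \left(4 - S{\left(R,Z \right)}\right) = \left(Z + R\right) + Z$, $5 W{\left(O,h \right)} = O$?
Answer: $\frac{2950}{3} \approx 983.33$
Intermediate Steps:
$s = 14$ ($s = -4 + 18 = 14$)
$W{\left(O,h \right)} = \frac{O}{5}$
$S{\left(R,Z \right)} = 4 - \frac{2 Z}{3} - \frac{R}{3}$ ($S{\left(R,Z \right)} = 4 - \frac{\left(Z + R\right) + Z}{3} = 4 - \frac{\left(R + Z\right) + Z}{3} = 4 - \frac{R + 2 Z}{3} = 4 - \left(\frac{R}{3} + \frac{2 Z}{3}\right) = 4 - \frac{2 Z}{3} - \frac{R}{3}$)
$\left(W{\left(-28,s \right)} 170 + 283\right) - S{\left(579,2195 \right)} = \left(\frac{1}{5} \left(-28\right) 170 + 283\right) - \left(4 - \frac{4390}{3} - 193\right) = \left(\left(- \frac{28}{5}\right) 170 + 283\right) - \left(4 - \frac{4390}{3} - 193\right) = \left(-952 + 283\right) - - \frac{4957}{3} = -669 + \frac{4957}{3} = \frac{2950}{3}$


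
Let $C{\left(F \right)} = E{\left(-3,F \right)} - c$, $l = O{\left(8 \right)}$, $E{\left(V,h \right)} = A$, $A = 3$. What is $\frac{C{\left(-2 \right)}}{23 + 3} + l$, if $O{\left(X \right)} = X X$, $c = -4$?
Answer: $\frac{1671}{26} \approx 64.269$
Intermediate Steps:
$O{\left(X \right)} = X^{2}$
$E{\left(V,h \right)} = 3$
$l = 64$ ($l = 8^{2} = 64$)
$C{\left(F \right)} = 7$ ($C{\left(F \right)} = 3 - -4 = 3 + 4 = 7$)
$\frac{C{\left(-2 \right)}}{23 + 3} + l = \frac{7}{23 + 3} + 64 = \frac{7}{26} + 64 = \frac{1671}{26}$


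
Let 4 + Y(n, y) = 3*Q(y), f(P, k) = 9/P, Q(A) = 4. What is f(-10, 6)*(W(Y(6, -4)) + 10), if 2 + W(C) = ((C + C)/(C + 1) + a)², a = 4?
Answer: -1676/45 ≈ -37.244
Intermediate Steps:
Y(n, y) = 8 (Y(n, y) = -4 + 3*4 = -4 + 12 = 8)
W(C) = -2 + (4 + 2*C/(1 + C))² (W(C) = -2 + ((C + C)/(C + 1) + 4)² = -2 + ((2*C)/(1 + C) + 4)² = -2 + (2*C/(1 + C) + 4)² = -2 + (4 + 2*C/(1 + C))²)
f(-10, 6)*(W(Y(6, -4)) + 10) = (9/(-10))*(2*(7 + 17*8² + 22*8)/(1 + 8² + 2*8) + 10) = (9*(-⅒))*(2*(7 + 17*64 + 176)/(1 + 64 + 16) + 10) = -9*(2*(7 + 1088 + 176)/81 + 10)/10 = -9*(2*(1/81)*1271 + 10)/10 = -9*(2542/81 + 10)/10 = -9/10*3352/81 = -1676/45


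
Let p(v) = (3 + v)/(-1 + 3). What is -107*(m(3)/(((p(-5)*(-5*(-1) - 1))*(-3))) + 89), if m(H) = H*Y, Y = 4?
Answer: -9630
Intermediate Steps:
p(v) = 3/2 + v/2 (p(v) = (3 + v)/2 = (3 + v)*(½) = 3/2 + v/2)
m(H) = 4*H (m(H) = H*4 = 4*H)
-107*(m(3)/(((p(-5)*(-5*(-1) - 1))*(-3))) + 89) = -107*((4*3)/((((3/2 + (½)*(-5))*(-5*(-1) - 1))*(-3))) + 89) = -107*(12/((((3/2 - 5/2)*(5 - 1))*(-3))) + 89) = -107*(12/((-1*4*(-3))) + 89) = -107*(12/((-4*(-3))) + 89) = -107*(12/12 + 89) = -107*(12*(1/12) + 89) = -107*(1 + 89) = -107*90 = -9630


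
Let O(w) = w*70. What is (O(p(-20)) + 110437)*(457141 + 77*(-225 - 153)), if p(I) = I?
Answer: 46671652295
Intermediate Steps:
O(w) = 70*w
(O(p(-20)) + 110437)*(457141 + 77*(-225 - 153)) = (70*(-20) + 110437)*(457141 + 77*(-225 - 153)) = (-1400 + 110437)*(457141 + 77*(-378)) = 109037*(457141 - 29106) = 109037*428035 = 46671652295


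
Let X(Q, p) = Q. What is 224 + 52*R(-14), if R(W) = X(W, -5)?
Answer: -504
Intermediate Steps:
R(W) = W
224 + 52*R(-14) = 224 + 52*(-14) = 224 - 728 = -504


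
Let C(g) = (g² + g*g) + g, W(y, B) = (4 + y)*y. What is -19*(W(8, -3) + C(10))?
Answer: -5814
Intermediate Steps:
W(y, B) = y*(4 + y)
C(g) = g + 2*g² (C(g) = (g² + g²) + g = 2*g² + g = g + 2*g²)
-19*(W(8, -3) + C(10)) = -19*(8*(4 + 8) + 10*(1 + 2*10)) = -19*(8*12 + 10*(1 + 20)) = -19*(96 + 10*21) = -19*(96 + 210) = -19*306 = -5814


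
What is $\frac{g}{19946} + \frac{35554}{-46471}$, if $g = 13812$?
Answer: $- \frac{33651316}{463455283} \approx -0.07261$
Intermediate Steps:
$\frac{g}{19946} + \frac{35554}{-46471} = \frac{13812}{19946} + \frac{35554}{-46471} = 13812 \cdot \frac{1}{19946} + 35554 \left(- \frac{1}{46471}\right) = \frac{6906}{9973} - \frac{35554}{46471} = - \frac{33651316}{463455283}$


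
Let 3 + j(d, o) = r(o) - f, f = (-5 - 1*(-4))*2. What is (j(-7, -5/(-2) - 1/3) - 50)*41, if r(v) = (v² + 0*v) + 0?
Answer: -68347/36 ≈ -1898.5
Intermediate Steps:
r(v) = v² (r(v) = (v² + 0) + 0 = v² + 0 = v²)
f = -2 (f = (-5 + 4)*2 = -1*2 = -2)
j(d, o) = -1 + o² (j(d, o) = -3 + (o² - 1*(-2)) = -3 + (o² + 2) = -3 + (2 + o²) = -1 + o²)
(j(-7, -5/(-2) - 1/3) - 50)*41 = ((-1 + (-5/(-2) - 1/3)²) - 50)*41 = ((-1 + (-5*(-½) - 1*⅓)²) - 50)*41 = ((-1 + (5/2 - ⅓)²) - 50)*41 = ((-1 + (13/6)²) - 50)*41 = ((-1 + 169/36) - 50)*41 = (133/36 - 50)*41 = -1667/36*41 = -68347/36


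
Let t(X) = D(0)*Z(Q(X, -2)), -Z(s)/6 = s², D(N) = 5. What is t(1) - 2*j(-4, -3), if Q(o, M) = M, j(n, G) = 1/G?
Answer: -358/3 ≈ -119.33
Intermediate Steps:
Z(s) = -6*s²
t(X) = -120 (t(X) = 5*(-6*(-2)²) = 5*(-6*4) = 5*(-24) = -120)
t(1) - 2*j(-4, -3) = -120 - 2/(-3) = -120 - 2*(-⅓) = -120 + ⅔ = -358/3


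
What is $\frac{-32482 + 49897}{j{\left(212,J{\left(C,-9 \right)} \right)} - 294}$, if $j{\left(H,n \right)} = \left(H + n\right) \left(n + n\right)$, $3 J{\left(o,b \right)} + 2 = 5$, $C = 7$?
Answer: $\frac{5805}{44} \approx 131.93$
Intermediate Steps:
$J{\left(o,b \right)} = 1$ ($J{\left(o,b \right)} = - \frac{2}{3} + \frac{1}{3} \cdot 5 = - \frac{2}{3} + \frac{5}{3} = 1$)
$j{\left(H,n \right)} = 2 n \left(H + n\right)$ ($j{\left(H,n \right)} = \left(H + n\right) 2 n = 2 n \left(H + n\right)$)
$\frac{-32482 + 49897}{j{\left(212,J{\left(C,-9 \right)} \right)} - 294} = \frac{-32482 + 49897}{2 \cdot 1 \left(212 + 1\right) - 294} = \frac{17415}{2 \cdot 1 \cdot 213 - 294} = \frac{17415}{426 - 294} = \frac{17415}{132} = 17415 \cdot \frac{1}{132} = \frac{5805}{44}$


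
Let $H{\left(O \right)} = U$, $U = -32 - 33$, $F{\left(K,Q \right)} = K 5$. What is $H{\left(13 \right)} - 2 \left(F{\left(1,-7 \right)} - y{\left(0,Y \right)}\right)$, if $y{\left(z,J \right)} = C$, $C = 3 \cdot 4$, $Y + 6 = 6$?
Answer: $-51$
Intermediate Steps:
$Y = 0$ ($Y = -6 + 6 = 0$)
$C = 12$
$F{\left(K,Q \right)} = 5 K$
$y{\left(z,J \right)} = 12$
$U = -65$ ($U = -32 - 33 = -65$)
$H{\left(O \right)} = -65$
$H{\left(13 \right)} - 2 \left(F{\left(1,-7 \right)} - y{\left(0,Y \right)}\right) = -65 - 2 \left(5 \cdot 1 - 12\right) = -65 - 2 \left(5 - 12\right) = -65 - 2 \left(-7\right) = -65 - -14 = -65 + 14 = -51$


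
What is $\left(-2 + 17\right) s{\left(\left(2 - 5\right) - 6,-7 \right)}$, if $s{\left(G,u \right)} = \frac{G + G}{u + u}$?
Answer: $\frac{135}{7} \approx 19.286$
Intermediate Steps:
$s{\left(G,u \right)} = \frac{G}{u}$ ($s{\left(G,u \right)} = \frac{2 G}{2 u} = 2 G \frac{1}{2 u} = \frac{G}{u}$)
$\left(-2 + 17\right) s{\left(\left(2 - 5\right) - 6,-7 \right)} = \left(-2 + 17\right) \frac{\left(2 - 5\right) - 6}{-7} = 15 \left(-3 - 6\right) \left(- \frac{1}{7}\right) = 15 \left(\left(-9\right) \left(- \frac{1}{7}\right)\right) = 15 \cdot \frac{9}{7} = \frac{135}{7}$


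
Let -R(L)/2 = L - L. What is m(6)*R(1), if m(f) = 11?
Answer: 0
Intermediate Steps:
R(L) = 0 (R(L) = -2*(L - L) = -2*0 = 0)
m(6)*R(1) = 11*0 = 0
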